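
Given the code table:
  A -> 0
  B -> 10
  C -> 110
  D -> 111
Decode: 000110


Decoding:
0 -> A
0 -> A
0 -> A
110 -> C


Result: AAAC


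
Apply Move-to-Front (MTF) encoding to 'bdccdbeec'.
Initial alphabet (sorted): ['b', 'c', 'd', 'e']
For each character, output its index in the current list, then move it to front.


MTF encoding:
'b': index 0 in ['b', 'c', 'd', 'e'] -> ['b', 'c', 'd', 'e']
'd': index 2 in ['b', 'c', 'd', 'e'] -> ['d', 'b', 'c', 'e']
'c': index 2 in ['d', 'b', 'c', 'e'] -> ['c', 'd', 'b', 'e']
'c': index 0 in ['c', 'd', 'b', 'e'] -> ['c', 'd', 'b', 'e']
'd': index 1 in ['c', 'd', 'b', 'e'] -> ['d', 'c', 'b', 'e']
'b': index 2 in ['d', 'c', 'b', 'e'] -> ['b', 'd', 'c', 'e']
'e': index 3 in ['b', 'd', 'c', 'e'] -> ['e', 'b', 'd', 'c']
'e': index 0 in ['e', 'b', 'd', 'c'] -> ['e', 'b', 'd', 'c']
'c': index 3 in ['e', 'b', 'd', 'c'] -> ['c', 'e', 'b', 'd']


Output: [0, 2, 2, 0, 1, 2, 3, 0, 3]


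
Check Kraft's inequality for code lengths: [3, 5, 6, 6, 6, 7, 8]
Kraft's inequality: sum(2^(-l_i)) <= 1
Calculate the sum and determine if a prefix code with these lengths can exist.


Sum = 2^(-3) + 2^(-5) + 2^(-6) + 2^(-6) + 2^(-6) + 2^(-7) + 2^(-8)
    = 0.125 + 0.03125 + 0.015625 + 0.015625 + 0.015625 + 0.0078125 + 0.00390625
    = 55/256 = 0.21484375
Since 0.21484375 <= 1, Kraft's inequality IS satisfied.
A prefix code with these lengths CAN exist.

Kraft sum = 0.21484375. Satisfied.


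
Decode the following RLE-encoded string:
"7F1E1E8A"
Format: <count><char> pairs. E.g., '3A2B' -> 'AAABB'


Expanding each <count><char> pair:
  7F -> 'FFFFFFF'
  1E -> 'E'
  1E -> 'E'
  8A -> 'AAAAAAAA'

Decoded = FFFFFFFEEAAAAAAAA


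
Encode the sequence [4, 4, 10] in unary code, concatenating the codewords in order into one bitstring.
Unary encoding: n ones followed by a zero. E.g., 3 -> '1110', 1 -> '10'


Encode each number as n ones followed by a terminating 0:
  4 -> 11110 (5 bits)
  4 -> 11110 (5 bits)
  10 -> 11111111110 (11 bits)
Total length = 5 + 5 + 11 = 21 bits.

Unary([4, 4, 10]) = 111101111011111111110 (21 bits)


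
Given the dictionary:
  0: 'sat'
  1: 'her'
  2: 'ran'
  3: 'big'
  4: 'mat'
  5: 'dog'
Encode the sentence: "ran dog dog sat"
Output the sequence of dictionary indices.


Look up each word in the dictionary:
  'ran' -> 2
  'dog' -> 5
  'dog' -> 5
  'sat' -> 0

Encoded: [2, 5, 5, 0]


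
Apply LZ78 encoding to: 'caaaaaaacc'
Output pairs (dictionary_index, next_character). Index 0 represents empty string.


LZ78 encoding steps:
Dictionary: {0: ''}
Step 1: w='' (idx 0), next='c' -> output (0, 'c'), add 'c' as idx 1
Step 2: w='' (idx 0), next='a' -> output (0, 'a'), add 'a' as idx 2
Step 3: w='a' (idx 2), next='a' -> output (2, 'a'), add 'aa' as idx 3
Step 4: w='aa' (idx 3), next='a' -> output (3, 'a'), add 'aaa' as idx 4
Step 5: w='a' (idx 2), next='c' -> output (2, 'c'), add 'ac' as idx 5
Step 6: w='c' (idx 1), end of input -> output (1, '')


Encoded: [(0, 'c'), (0, 'a'), (2, 'a'), (3, 'a'), (2, 'c'), (1, '')]


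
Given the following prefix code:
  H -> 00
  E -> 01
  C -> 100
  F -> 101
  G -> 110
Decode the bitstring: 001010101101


Decoding step by step:
Bits 00 -> H
Bits 101 -> F
Bits 01 -> E
Bits 01 -> E
Bits 101 -> F


Decoded message: HFEEF


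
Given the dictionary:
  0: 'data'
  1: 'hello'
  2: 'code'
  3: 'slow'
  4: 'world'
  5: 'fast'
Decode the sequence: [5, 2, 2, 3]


Look up each index in the dictionary:
  5 -> 'fast'
  2 -> 'code'
  2 -> 'code'
  3 -> 'slow'

Decoded: "fast code code slow"


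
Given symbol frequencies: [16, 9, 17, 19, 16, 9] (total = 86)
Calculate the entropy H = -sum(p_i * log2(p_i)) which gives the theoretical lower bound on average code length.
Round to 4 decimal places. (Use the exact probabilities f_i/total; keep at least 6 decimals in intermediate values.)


Per-symbol terms -p_i * log2(p_i) with p_i = f_i/86:
  p = 16/86 = 0.186047: log2(p) = -2.426265, -p*log2(p) = 0.451398
  p = 9/86 = 0.104651: log2(p) = -3.256340, -p*log2(p) = 0.340780
  p = 17/86 = 0.197674: log2(p) = -2.338802, -p*log2(p) = 0.462321
  p = 19/86 = 0.220930: log2(p) = -2.178337, -p*log2(p) = 0.481261
  p = 16/86 = 0.186047: log2(p) = -2.426265, -p*log2(p) = 0.451398
  p = 9/86 = 0.104651: log2(p) = -3.256340, -p*log2(p) = 0.340780
H = 0.451398 + 0.340780 + 0.462321 + 0.481261 + 0.451398 + 0.340780 = 2.527938

H = 2.5279 bits/symbol


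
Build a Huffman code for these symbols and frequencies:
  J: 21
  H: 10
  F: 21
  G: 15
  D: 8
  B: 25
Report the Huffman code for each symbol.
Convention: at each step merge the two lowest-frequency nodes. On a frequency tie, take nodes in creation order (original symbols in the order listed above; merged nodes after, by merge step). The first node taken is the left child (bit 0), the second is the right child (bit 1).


Huffman tree construction:
Step 1: Merge D(8) + H(10) = 18
Step 2: Merge G(15) + (D+H)(18) = 33
Step 3: Merge J(21) + F(21) = 42
Step 4: Merge B(25) + (G+(D+H))(33) = 58
Step 5: Merge (J+F)(42) + (B+(G+(D+H)))(58) = 100
Read each symbol's code off the tree from the root (left child = 0, right child = 1).

Codes:
  J: 00 (length 2)
  H: 1111 (length 4)
  F: 01 (length 2)
  G: 110 (length 3)
  D: 1110 (length 4)
  B: 10 (length 2)
Average code length: 251/100 = 2.5100 bits/symbol


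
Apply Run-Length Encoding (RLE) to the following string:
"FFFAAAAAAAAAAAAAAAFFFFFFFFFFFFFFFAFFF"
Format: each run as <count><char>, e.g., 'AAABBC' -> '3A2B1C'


Scanning runs left to right:
  i=0: run of 'F' x 3 -> '3F'
  i=3: run of 'A' x 15 -> '15A'
  i=18: run of 'F' x 15 -> '15F'
  i=33: run of 'A' x 1 -> '1A'
  i=34: run of 'F' x 3 -> '3F'

RLE = 3F15A15F1A3F


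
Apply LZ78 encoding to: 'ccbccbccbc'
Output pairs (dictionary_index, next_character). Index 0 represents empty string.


LZ78 encoding steps:
Dictionary: {0: ''}
Step 1: w='' (idx 0), next='c' -> output (0, 'c'), add 'c' as idx 1
Step 2: w='c' (idx 1), next='b' -> output (1, 'b'), add 'cb' as idx 2
Step 3: w='c' (idx 1), next='c' -> output (1, 'c'), add 'cc' as idx 3
Step 4: w='' (idx 0), next='b' -> output (0, 'b'), add 'b' as idx 4
Step 5: w='cc' (idx 3), next='b' -> output (3, 'b'), add 'ccb' as idx 5
Step 6: w='c' (idx 1), end of input -> output (1, '')


Encoded: [(0, 'c'), (1, 'b'), (1, 'c'), (0, 'b'), (3, 'b'), (1, '')]


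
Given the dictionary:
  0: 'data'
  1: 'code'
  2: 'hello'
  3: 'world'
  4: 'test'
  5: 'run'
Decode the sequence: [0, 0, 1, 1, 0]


Look up each index in the dictionary:
  0 -> 'data'
  0 -> 'data'
  1 -> 'code'
  1 -> 'code'
  0 -> 'data'

Decoded: "data data code code data"


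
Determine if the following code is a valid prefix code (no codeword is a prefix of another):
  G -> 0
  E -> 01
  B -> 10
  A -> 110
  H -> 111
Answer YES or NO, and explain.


Checking each pair (does one codeword prefix another?):
  G='0' vs E='01': prefix -- VIOLATION

NO -- this is NOT a valid prefix code. G (0) is a prefix of E (01).


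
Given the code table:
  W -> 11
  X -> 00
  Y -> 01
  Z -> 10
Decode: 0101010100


Decoding:
01 -> Y
01 -> Y
01 -> Y
01 -> Y
00 -> X


Result: YYYYX


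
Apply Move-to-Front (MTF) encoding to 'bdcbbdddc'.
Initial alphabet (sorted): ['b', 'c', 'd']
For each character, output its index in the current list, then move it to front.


MTF encoding:
'b': index 0 in ['b', 'c', 'd'] -> ['b', 'c', 'd']
'd': index 2 in ['b', 'c', 'd'] -> ['d', 'b', 'c']
'c': index 2 in ['d', 'b', 'c'] -> ['c', 'd', 'b']
'b': index 2 in ['c', 'd', 'b'] -> ['b', 'c', 'd']
'b': index 0 in ['b', 'c', 'd'] -> ['b', 'c', 'd']
'd': index 2 in ['b', 'c', 'd'] -> ['d', 'b', 'c']
'd': index 0 in ['d', 'b', 'c'] -> ['d', 'b', 'c']
'd': index 0 in ['d', 'b', 'c'] -> ['d', 'b', 'c']
'c': index 2 in ['d', 'b', 'c'] -> ['c', 'd', 'b']


Output: [0, 2, 2, 2, 0, 2, 0, 0, 2]


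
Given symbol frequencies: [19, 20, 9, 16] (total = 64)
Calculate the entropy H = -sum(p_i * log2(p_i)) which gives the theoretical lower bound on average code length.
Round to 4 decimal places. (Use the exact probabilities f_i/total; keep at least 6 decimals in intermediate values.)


Per-symbol terms -p_i * log2(p_i) with p_i = f_i/64:
  p = 19/64 = 0.296875: log2(p) = -1.752072, -p*log2(p) = 0.520147
  p = 20/64 = 0.312500: log2(p) = -1.678072, -p*log2(p) = 0.524397
  p = 9/64 = 0.140625: log2(p) = -2.830075, -p*log2(p) = 0.397979
  p = 16/64 = 0.250000: log2(p) = -2.000000, -p*log2(p) = 0.500000
H = 0.520147 + 0.524397 + 0.397979 + 0.500000 = 1.942523

H = 1.9425 bits/symbol


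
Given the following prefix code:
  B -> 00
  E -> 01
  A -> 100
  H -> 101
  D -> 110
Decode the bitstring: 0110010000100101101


Decoding step by step:
Bits 01 -> E
Bits 100 -> A
Bits 100 -> A
Bits 00 -> B
Bits 100 -> A
Bits 101 -> H
Bits 101 -> H


Decoded message: EAABAHH


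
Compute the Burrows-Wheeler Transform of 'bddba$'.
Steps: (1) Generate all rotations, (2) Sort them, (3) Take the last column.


Rotations (sorted):
  0: $bddba -> last char: a
  1: a$bddb -> last char: b
  2: ba$bdd -> last char: d
  3: bddba$ -> last char: $
  4: dba$bd -> last char: d
  5: ddba$b -> last char: b


BWT = abd$db


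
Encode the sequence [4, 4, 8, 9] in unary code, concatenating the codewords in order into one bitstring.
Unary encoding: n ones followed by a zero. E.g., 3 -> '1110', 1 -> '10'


Encode each number as n ones followed by a terminating 0:
  4 -> 11110 (5 bits)
  4 -> 11110 (5 bits)
  8 -> 111111110 (9 bits)
  9 -> 1111111110 (10 bits)
Total length = 5 + 5 + 9 + 10 = 29 bits.

Unary([4, 4, 8, 9]) = 11110111101111111101111111110 (29 bits)


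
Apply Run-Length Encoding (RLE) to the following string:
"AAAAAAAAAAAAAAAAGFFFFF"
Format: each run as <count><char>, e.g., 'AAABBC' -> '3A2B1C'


Scanning runs left to right:
  i=0: run of 'A' x 16 -> '16A'
  i=16: run of 'G' x 1 -> '1G'
  i=17: run of 'F' x 5 -> '5F'

RLE = 16A1G5F


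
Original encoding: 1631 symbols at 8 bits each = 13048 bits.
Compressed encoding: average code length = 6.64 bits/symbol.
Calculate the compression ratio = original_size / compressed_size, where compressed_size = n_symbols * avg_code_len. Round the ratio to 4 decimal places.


original_size = n_symbols * orig_bits = 1631 * 8 = 13048 bits
compressed_size = n_symbols * avg_code_len = 1631 * 6.64 = 10829.84 bits
ratio = original_size / compressed_size = 13048 / 10829.84 = 1.2048

Compression ratio = 1.2048


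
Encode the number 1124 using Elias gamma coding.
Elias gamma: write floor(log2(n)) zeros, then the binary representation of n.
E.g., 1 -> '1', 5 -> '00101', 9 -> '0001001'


num_bits = floor(log2(1124)) + 1 = 11
leading_zeros = num_bits - 1 = 10
binary(1124) = 10001100100

Elias gamma(1124) = '0000000000' + '10001100100' = 000000000010001100100 (21 bits)


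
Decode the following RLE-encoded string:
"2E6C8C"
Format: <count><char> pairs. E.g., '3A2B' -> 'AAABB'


Expanding each <count><char> pair:
  2E -> 'EE'
  6C -> 'CCCCCC'
  8C -> 'CCCCCCCC'

Decoded = EECCCCCCCCCCCCCC


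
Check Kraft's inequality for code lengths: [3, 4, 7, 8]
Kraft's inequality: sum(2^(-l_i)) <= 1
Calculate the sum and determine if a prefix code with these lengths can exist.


Sum = 2^(-3) + 2^(-4) + 2^(-7) + 2^(-8)
    = 0.125 + 0.0625 + 0.0078125 + 0.00390625
    = 51/256 = 0.19921875
Since 0.19921875 <= 1, Kraft's inequality IS satisfied.
A prefix code with these lengths CAN exist.

Kraft sum = 0.19921875. Satisfied.


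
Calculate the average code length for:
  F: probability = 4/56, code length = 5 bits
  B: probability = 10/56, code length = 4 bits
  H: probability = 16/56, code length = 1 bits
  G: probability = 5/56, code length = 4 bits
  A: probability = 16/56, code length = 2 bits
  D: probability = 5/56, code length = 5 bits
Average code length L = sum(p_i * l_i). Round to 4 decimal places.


Weighted contributions p_i * l_i:
  F: (4/56) * 5 = 20/56
  B: (10/56) * 4 = 40/56
  H: (16/56) * 1 = 16/56
  G: (5/56) * 4 = 20/56
  A: (16/56) * 2 = 32/56
  D: (5/56) * 5 = 25/56
Sum = (20 + 40 + 16 + 20 + 32 + 25)/56 = 153/56

L = 153/56 = 2.7321 bits/symbol


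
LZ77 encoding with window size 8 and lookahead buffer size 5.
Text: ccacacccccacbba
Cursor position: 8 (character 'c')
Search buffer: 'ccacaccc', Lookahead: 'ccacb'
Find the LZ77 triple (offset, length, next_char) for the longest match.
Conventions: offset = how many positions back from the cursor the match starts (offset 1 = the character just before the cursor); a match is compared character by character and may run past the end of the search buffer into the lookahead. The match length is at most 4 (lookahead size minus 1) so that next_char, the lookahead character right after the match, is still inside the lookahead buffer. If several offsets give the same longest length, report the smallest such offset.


Try each offset into the search buffer:
  offset=1 (pos 7, char 'c'): match length 2
  offset=2 (pos 6, char 'c'): match length 2
  offset=3 (pos 5, char 'c'): match length 2
  offset=4 (pos 4, char 'a'): match length 0
  offset=5 (pos 3, char 'c'): match length 1
  offset=6 (pos 2, char 'a'): match length 0
  offset=7 (pos 1, char 'c'): match length 1
  offset=8 (pos 0, char 'c'): match length 4
Longest match has length 4 at offset 8.
next_char = character at position 8 + 4 = 12 -> 'b'

Best match: offset=8, length=4 (matching 'ccac' starting at position 0)
LZ77 triple: (8, 4, 'b')


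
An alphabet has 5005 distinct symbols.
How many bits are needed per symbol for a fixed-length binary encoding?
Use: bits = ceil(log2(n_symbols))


log2(5005) = 12.2892
Bracket: 2^12 = 4096 < 5005 <= 2^13 = 8192
So ceil(log2(5005)) = 13

bits = ceil(log2(5005)) = ceil(12.2892) = 13 bits


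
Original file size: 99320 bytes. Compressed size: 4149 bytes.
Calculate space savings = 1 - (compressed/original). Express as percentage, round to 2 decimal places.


ratio = compressed/original = 4149/99320 = 0.041774
savings = 1 - ratio = 1 - 0.041774 = 0.958226
as a percentage: 0.958226 * 100 = 95.82%

Space savings = 1 - 4149/99320 = 95.82%


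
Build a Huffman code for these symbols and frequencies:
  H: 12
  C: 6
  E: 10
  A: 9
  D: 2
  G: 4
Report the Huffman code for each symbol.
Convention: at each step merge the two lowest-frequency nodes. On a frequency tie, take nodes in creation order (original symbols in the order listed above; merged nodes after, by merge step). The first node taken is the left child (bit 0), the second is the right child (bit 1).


Huffman tree construction:
Step 1: Merge D(2) + G(4) = 6
Step 2: Merge C(6) + (D+G)(6) = 12
Step 3: Merge A(9) + E(10) = 19
Step 4: Merge H(12) + (C+(D+G))(12) = 24
Step 5: Merge (A+E)(19) + (H+(C+(D+G)))(24) = 43
Read each symbol's code off the tree from the root (left child = 0, right child = 1).

Codes:
  H: 10 (length 2)
  C: 110 (length 3)
  E: 01 (length 2)
  A: 00 (length 2)
  D: 1110 (length 4)
  G: 1111 (length 4)
Average code length: 104/43 = 2.4186 bits/symbol


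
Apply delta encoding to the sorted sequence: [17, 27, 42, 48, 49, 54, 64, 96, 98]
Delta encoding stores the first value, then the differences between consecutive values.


First value: 17
Deltas:
  27 - 17 = 10
  42 - 27 = 15
  48 - 42 = 6
  49 - 48 = 1
  54 - 49 = 5
  64 - 54 = 10
  96 - 64 = 32
  98 - 96 = 2


Delta encoded: [17, 10, 15, 6, 1, 5, 10, 32, 2]


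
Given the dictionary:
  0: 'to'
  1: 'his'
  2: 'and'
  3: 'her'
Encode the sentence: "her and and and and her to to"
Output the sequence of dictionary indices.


Look up each word in the dictionary:
  'her' -> 3
  'and' -> 2
  'and' -> 2
  'and' -> 2
  'and' -> 2
  'her' -> 3
  'to' -> 0
  'to' -> 0

Encoded: [3, 2, 2, 2, 2, 3, 0, 0]


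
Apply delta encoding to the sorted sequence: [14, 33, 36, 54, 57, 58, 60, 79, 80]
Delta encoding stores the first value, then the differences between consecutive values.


First value: 14
Deltas:
  33 - 14 = 19
  36 - 33 = 3
  54 - 36 = 18
  57 - 54 = 3
  58 - 57 = 1
  60 - 58 = 2
  79 - 60 = 19
  80 - 79 = 1


Delta encoded: [14, 19, 3, 18, 3, 1, 2, 19, 1]


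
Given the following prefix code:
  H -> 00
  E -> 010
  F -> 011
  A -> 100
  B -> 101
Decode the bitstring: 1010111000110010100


Decoding step by step:
Bits 101 -> B
Bits 011 -> F
Bits 100 -> A
Bits 011 -> F
Bits 00 -> H
Bits 101 -> B
Bits 00 -> H


Decoded message: BFAFHBH


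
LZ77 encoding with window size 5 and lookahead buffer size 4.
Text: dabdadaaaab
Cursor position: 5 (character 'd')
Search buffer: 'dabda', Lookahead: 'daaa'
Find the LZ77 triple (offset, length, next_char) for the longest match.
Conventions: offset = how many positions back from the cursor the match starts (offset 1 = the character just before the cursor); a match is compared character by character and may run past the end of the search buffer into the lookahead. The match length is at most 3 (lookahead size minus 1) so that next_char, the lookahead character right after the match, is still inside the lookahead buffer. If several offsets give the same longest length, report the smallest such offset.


Try each offset into the search buffer:
  offset=1 (pos 4, char 'a'): match length 0
  offset=2 (pos 3, char 'd'): match length 2
  offset=3 (pos 2, char 'b'): match length 0
  offset=4 (pos 1, char 'a'): match length 0
  offset=5 (pos 0, char 'd'): match length 2
Longest match has length 2, found at offsets 2, 5; take the smallest, offset 2.
next_char = character at position 5 + 2 = 7 -> 'a'

Best match: offset=2, length=2 (matching 'da' starting at position 3)
LZ77 triple: (2, 2, 'a')


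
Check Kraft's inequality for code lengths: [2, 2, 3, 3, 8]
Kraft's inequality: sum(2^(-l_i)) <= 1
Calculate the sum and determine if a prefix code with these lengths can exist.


Sum = 2^(-2) + 2^(-2) + 2^(-3) + 2^(-3) + 2^(-8)
    = 0.25 + 0.25 + 0.125 + 0.125 + 0.00390625
    = 193/256 = 0.75390625
Since 0.75390625 <= 1, Kraft's inequality IS satisfied.
A prefix code with these lengths CAN exist.

Kraft sum = 0.75390625. Satisfied.


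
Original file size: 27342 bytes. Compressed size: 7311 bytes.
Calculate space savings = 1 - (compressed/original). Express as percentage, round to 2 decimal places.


ratio = compressed/original = 7311/27342 = 0.267391
savings = 1 - ratio = 1 - 0.267391 = 0.732609
as a percentage: 0.732609 * 100 = 73.26%

Space savings = 1 - 7311/27342 = 73.26%


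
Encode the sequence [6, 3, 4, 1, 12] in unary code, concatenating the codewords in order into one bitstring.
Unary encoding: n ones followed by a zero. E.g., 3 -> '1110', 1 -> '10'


Encode each number as n ones followed by a terminating 0:
  6 -> 1111110 (7 bits)
  3 -> 1110 (4 bits)
  4 -> 11110 (5 bits)
  1 -> 10 (2 bits)
  12 -> 1111111111110 (13 bits)
Total length = 7 + 4 + 5 + 2 + 13 = 31 bits.

Unary([6, 3, 4, 1, 12]) = 1111110111011110101111111111110 (31 bits)


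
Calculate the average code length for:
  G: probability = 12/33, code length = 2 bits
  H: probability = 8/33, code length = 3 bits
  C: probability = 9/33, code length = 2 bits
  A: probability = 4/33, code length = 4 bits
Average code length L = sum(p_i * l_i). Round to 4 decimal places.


Weighted contributions p_i * l_i:
  G: (12/33) * 2 = 24/33
  H: (8/33) * 3 = 24/33
  C: (9/33) * 2 = 18/33
  A: (4/33) * 4 = 16/33
Sum = (24 + 24 + 18 + 16)/33 = 82/33

L = 82/33 = 2.4848 bits/symbol


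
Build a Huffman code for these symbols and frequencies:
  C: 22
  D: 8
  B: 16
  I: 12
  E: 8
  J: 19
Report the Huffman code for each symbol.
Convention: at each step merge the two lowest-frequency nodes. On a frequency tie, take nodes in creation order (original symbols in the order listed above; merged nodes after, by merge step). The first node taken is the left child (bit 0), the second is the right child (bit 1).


Huffman tree construction:
Step 1: Merge D(8) + E(8) = 16
Step 2: Merge I(12) + B(16) = 28
Step 3: Merge (D+E)(16) + J(19) = 35
Step 4: Merge C(22) + (I+B)(28) = 50
Step 5: Merge ((D+E)+J)(35) + (C+(I+B))(50) = 85
Read each symbol's code off the tree from the root (left child = 0, right child = 1).

Codes:
  C: 10 (length 2)
  D: 000 (length 3)
  B: 111 (length 3)
  I: 110 (length 3)
  E: 001 (length 3)
  J: 01 (length 2)
Average code length: 214/85 = 2.5176 bits/symbol


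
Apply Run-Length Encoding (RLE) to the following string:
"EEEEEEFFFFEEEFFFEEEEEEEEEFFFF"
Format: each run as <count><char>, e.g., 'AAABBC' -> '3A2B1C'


Scanning runs left to right:
  i=0: run of 'E' x 6 -> '6E'
  i=6: run of 'F' x 4 -> '4F'
  i=10: run of 'E' x 3 -> '3E'
  i=13: run of 'F' x 3 -> '3F'
  i=16: run of 'E' x 9 -> '9E'
  i=25: run of 'F' x 4 -> '4F'

RLE = 6E4F3E3F9E4F


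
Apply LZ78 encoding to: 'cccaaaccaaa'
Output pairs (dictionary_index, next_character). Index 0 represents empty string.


LZ78 encoding steps:
Dictionary: {0: ''}
Step 1: w='' (idx 0), next='c' -> output (0, 'c'), add 'c' as idx 1
Step 2: w='c' (idx 1), next='c' -> output (1, 'c'), add 'cc' as idx 2
Step 3: w='' (idx 0), next='a' -> output (0, 'a'), add 'a' as idx 3
Step 4: w='a' (idx 3), next='a' -> output (3, 'a'), add 'aa' as idx 4
Step 5: w='cc' (idx 2), next='a' -> output (2, 'a'), add 'cca' as idx 5
Step 6: w='aa' (idx 4), end of input -> output (4, '')


Encoded: [(0, 'c'), (1, 'c'), (0, 'a'), (3, 'a'), (2, 'a'), (4, '')]


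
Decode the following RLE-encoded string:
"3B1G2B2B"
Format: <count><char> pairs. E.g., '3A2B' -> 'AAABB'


Expanding each <count><char> pair:
  3B -> 'BBB'
  1G -> 'G'
  2B -> 'BB'
  2B -> 'BB'

Decoded = BBBGBBBB


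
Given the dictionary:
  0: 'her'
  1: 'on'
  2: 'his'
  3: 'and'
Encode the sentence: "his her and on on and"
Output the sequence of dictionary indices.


Look up each word in the dictionary:
  'his' -> 2
  'her' -> 0
  'and' -> 3
  'on' -> 1
  'on' -> 1
  'and' -> 3

Encoded: [2, 0, 3, 1, 1, 3]


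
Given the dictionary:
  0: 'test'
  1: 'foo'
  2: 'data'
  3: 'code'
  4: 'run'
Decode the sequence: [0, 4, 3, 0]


Look up each index in the dictionary:
  0 -> 'test'
  4 -> 'run'
  3 -> 'code'
  0 -> 'test'

Decoded: "test run code test"


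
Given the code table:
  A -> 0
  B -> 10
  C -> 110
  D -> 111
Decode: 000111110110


Decoding:
0 -> A
0 -> A
0 -> A
111 -> D
110 -> C
110 -> C


Result: AAADCC


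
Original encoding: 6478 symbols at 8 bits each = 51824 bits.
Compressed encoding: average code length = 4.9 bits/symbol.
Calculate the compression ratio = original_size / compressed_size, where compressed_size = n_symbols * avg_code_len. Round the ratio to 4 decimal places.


original_size = n_symbols * orig_bits = 6478 * 8 = 51824 bits
compressed_size = n_symbols * avg_code_len = 6478 * 4.9 = 31742.2 bits
ratio = original_size / compressed_size = 51824 / 31742.2 = 1.6327

Compression ratio = 1.6327


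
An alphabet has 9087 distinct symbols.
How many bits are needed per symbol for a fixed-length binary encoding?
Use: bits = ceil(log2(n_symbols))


log2(9087) = 13.1496
Bracket: 2^13 = 8192 < 9087 <= 2^14 = 16384
So ceil(log2(9087)) = 14

bits = ceil(log2(9087)) = ceil(13.1496) = 14 bits


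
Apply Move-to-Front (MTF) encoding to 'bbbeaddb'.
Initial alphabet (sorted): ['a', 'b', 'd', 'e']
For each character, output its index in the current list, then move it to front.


MTF encoding:
'b': index 1 in ['a', 'b', 'd', 'e'] -> ['b', 'a', 'd', 'e']
'b': index 0 in ['b', 'a', 'd', 'e'] -> ['b', 'a', 'd', 'e']
'b': index 0 in ['b', 'a', 'd', 'e'] -> ['b', 'a', 'd', 'e']
'e': index 3 in ['b', 'a', 'd', 'e'] -> ['e', 'b', 'a', 'd']
'a': index 2 in ['e', 'b', 'a', 'd'] -> ['a', 'e', 'b', 'd']
'd': index 3 in ['a', 'e', 'b', 'd'] -> ['d', 'a', 'e', 'b']
'd': index 0 in ['d', 'a', 'e', 'b'] -> ['d', 'a', 'e', 'b']
'b': index 3 in ['d', 'a', 'e', 'b'] -> ['b', 'd', 'a', 'e']


Output: [1, 0, 0, 3, 2, 3, 0, 3]


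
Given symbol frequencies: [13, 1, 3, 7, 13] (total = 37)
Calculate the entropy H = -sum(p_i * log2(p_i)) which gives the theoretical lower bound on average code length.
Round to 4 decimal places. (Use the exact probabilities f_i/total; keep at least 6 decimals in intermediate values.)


Per-symbol terms -p_i * log2(p_i) with p_i = f_i/37:
  p = 13/37 = 0.351351: log2(p) = -1.509014, -p*log2(p) = 0.530194
  p = 1/37 = 0.027027: log2(p) = -5.209453, -p*log2(p) = 0.140796
  p = 3/37 = 0.081081: log2(p) = -3.624491, -p*log2(p) = 0.293878
  p = 7/37 = 0.189189: log2(p) = -2.402098, -p*log2(p) = 0.454451
  p = 13/37 = 0.351351: log2(p) = -1.509014, -p*log2(p) = 0.530194
H = 0.530194 + 0.140796 + 0.293878 + 0.454451 + 0.530194 = 1.949513

H = 1.9495 bits/symbol


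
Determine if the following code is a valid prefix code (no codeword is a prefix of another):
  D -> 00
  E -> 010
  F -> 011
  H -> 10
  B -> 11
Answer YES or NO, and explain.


Checking each pair (does one codeword prefix another?):
  D='00' vs E='010': no prefix
  D='00' vs F='011': no prefix
  D='00' vs H='10': no prefix
  D='00' vs B='11': no prefix
  E='010' vs D='00': no prefix
  E='010' vs F='011': no prefix
  E='010' vs H='10': no prefix
  E='010' vs B='11': no prefix
  F='011' vs D='00': no prefix
  F='011' vs E='010': no prefix
  F='011' vs H='10': no prefix
  F='011' vs B='11': no prefix
  H='10' vs D='00': no prefix
  H='10' vs E='010': no prefix
  H='10' vs F='011': no prefix
  H='10' vs B='11': no prefix
  B='11' vs D='00': no prefix
  B='11' vs E='010': no prefix
  B='11' vs F='011': no prefix
  B='11' vs H='10': no prefix
No violation found over all pairs.

YES -- this is a valid prefix code. No codeword is a prefix of any other codeword.


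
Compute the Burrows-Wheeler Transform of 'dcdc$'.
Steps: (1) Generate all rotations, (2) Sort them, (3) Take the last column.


Rotations (sorted):
  0: $dcdc -> last char: c
  1: c$dcd -> last char: d
  2: cdc$d -> last char: d
  3: dc$dc -> last char: c
  4: dcdc$ -> last char: $


BWT = cddc$


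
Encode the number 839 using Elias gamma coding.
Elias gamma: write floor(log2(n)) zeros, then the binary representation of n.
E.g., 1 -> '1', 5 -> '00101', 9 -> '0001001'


num_bits = floor(log2(839)) + 1 = 10
leading_zeros = num_bits - 1 = 9
binary(839) = 1101000111

Elias gamma(839) = '000000000' + '1101000111' = 0000000001101000111 (19 bits)


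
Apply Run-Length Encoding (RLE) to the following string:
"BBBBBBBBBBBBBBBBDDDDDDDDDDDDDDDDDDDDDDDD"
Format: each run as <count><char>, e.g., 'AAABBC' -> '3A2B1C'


Scanning runs left to right:
  i=0: run of 'B' x 16 -> '16B'
  i=16: run of 'D' x 24 -> '24D'

RLE = 16B24D


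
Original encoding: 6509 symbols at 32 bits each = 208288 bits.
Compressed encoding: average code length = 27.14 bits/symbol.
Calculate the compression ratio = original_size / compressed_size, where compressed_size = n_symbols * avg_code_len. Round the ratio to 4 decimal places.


original_size = n_symbols * orig_bits = 6509 * 32 = 208288 bits
compressed_size = n_symbols * avg_code_len = 6509 * 27.14 = 176654.26 bits
ratio = original_size / compressed_size = 208288 / 176654.26 = 1.1791

Compression ratio = 1.1791


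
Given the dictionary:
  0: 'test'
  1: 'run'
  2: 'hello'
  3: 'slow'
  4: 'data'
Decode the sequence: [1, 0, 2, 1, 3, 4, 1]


Look up each index in the dictionary:
  1 -> 'run'
  0 -> 'test'
  2 -> 'hello'
  1 -> 'run'
  3 -> 'slow'
  4 -> 'data'
  1 -> 'run'

Decoded: "run test hello run slow data run"


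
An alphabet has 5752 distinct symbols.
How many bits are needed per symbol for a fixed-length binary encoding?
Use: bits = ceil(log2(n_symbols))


log2(5752) = 12.4898
Bracket: 2^12 = 4096 < 5752 <= 2^13 = 8192
So ceil(log2(5752)) = 13

bits = ceil(log2(5752)) = ceil(12.4898) = 13 bits


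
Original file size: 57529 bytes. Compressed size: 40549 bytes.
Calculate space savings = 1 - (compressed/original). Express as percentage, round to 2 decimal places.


ratio = compressed/original = 40549/57529 = 0.704845
savings = 1 - ratio = 1 - 0.704845 = 0.295155
as a percentage: 0.295155 * 100 = 29.52%

Space savings = 1 - 40549/57529 = 29.52%


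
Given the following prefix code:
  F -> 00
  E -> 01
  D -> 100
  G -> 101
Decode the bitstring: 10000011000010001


Decoding step by step:
Bits 100 -> D
Bits 00 -> F
Bits 01 -> E
Bits 100 -> D
Bits 00 -> F
Bits 100 -> D
Bits 01 -> E


Decoded message: DFEDFDE


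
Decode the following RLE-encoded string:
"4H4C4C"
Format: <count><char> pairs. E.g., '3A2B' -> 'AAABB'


Expanding each <count><char> pair:
  4H -> 'HHHH'
  4C -> 'CCCC'
  4C -> 'CCCC'

Decoded = HHHHCCCCCCCC


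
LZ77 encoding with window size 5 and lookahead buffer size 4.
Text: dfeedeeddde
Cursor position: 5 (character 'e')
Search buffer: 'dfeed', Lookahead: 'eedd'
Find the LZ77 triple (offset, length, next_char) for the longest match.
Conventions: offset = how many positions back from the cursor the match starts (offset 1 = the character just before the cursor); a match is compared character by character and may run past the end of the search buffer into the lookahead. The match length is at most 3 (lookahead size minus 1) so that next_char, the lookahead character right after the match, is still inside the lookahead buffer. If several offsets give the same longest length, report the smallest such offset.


Try each offset into the search buffer:
  offset=1 (pos 4, char 'd'): match length 0
  offset=2 (pos 3, char 'e'): match length 1
  offset=3 (pos 2, char 'e'): match length 3
  offset=4 (pos 1, char 'f'): match length 0
  offset=5 (pos 0, char 'd'): match length 0
Longest match has length 3 at offset 3.
next_char = character at position 5 + 3 = 8 -> 'd'

Best match: offset=3, length=3 (matching 'eed' starting at position 2)
LZ77 triple: (3, 3, 'd')


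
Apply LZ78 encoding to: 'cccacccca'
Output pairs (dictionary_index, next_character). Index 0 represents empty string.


LZ78 encoding steps:
Dictionary: {0: ''}
Step 1: w='' (idx 0), next='c' -> output (0, 'c'), add 'c' as idx 1
Step 2: w='c' (idx 1), next='c' -> output (1, 'c'), add 'cc' as idx 2
Step 3: w='' (idx 0), next='a' -> output (0, 'a'), add 'a' as idx 3
Step 4: w='cc' (idx 2), next='c' -> output (2, 'c'), add 'ccc' as idx 4
Step 5: w='c' (idx 1), next='a' -> output (1, 'a'), add 'ca' as idx 5


Encoded: [(0, 'c'), (1, 'c'), (0, 'a'), (2, 'c'), (1, 'a')]


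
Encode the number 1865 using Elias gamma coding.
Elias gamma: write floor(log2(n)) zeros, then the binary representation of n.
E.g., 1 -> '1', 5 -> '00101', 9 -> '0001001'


num_bits = floor(log2(1865)) + 1 = 11
leading_zeros = num_bits - 1 = 10
binary(1865) = 11101001001

Elias gamma(1865) = '0000000000' + '11101001001' = 000000000011101001001 (21 bits)


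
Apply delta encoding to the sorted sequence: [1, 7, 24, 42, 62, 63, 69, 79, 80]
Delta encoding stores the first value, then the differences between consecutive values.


First value: 1
Deltas:
  7 - 1 = 6
  24 - 7 = 17
  42 - 24 = 18
  62 - 42 = 20
  63 - 62 = 1
  69 - 63 = 6
  79 - 69 = 10
  80 - 79 = 1


Delta encoded: [1, 6, 17, 18, 20, 1, 6, 10, 1]


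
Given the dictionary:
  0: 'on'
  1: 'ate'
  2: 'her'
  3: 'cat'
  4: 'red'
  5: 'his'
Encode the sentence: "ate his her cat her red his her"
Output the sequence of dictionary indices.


Look up each word in the dictionary:
  'ate' -> 1
  'his' -> 5
  'her' -> 2
  'cat' -> 3
  'her' -> 2
  'red' -> 4
  'his' -> 5
  'her' -> 2

Encoded: [1, 5, 2, 3, 2, 4, 5, 2]


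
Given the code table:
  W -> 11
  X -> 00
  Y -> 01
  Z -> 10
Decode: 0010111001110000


Decoding:
00 -> X
10 -> Z
11 -> W
10 -> Z
01 -> Y
11 -> W
00 -> X
00 -> X


Result: XZWZYWXX


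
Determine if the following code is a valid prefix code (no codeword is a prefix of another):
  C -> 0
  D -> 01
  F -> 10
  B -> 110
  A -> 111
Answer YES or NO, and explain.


Checking each pair (does one codeword prefix another?):
  C='0' vs D='01': prefix -- VIOLATION

NO -- this is NOT a valid prefix code. C (0) is a prefix of D (01).


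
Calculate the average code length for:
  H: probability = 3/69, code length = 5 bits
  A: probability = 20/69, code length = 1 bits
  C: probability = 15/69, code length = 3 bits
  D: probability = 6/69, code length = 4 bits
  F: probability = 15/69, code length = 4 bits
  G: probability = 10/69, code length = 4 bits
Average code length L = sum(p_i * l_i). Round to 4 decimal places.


Weighted contributions p_i * l_i:
  H: (3/69) * 5 = 15/69
  A: (20/69) * 1 = 20/69
  C: (15/69) * 3 = 45/69
  D: (6/69) * 4 = 24/69
  F: (15/69) * 4 = 60/69
  G: (10/69) * 4 = 40/69
Sum = (15 + 20 + 45 + 24 + 60 + 40)/69 = 204/69

L = 204/69 = 2.9565 bits/symbol


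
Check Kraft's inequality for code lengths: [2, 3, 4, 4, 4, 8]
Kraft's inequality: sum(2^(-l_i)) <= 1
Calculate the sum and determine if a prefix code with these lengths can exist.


Sum = 2^(-2) + 2^(-3) + 2^(-4) + 2^(-4) + 2^(-4) + 2^(-8)
    = 0.25 + 0.125 + 0.0625 + 0.0625 + 0.0625 + 0.00390625
    = 145/256 = 0.56640625
Since 0.56640625 <= 1, Kraft's inequality IS satisfied.
A prefix code with these lengths CAN exist.

Kraft sum = 0.56640625. Satisfied.


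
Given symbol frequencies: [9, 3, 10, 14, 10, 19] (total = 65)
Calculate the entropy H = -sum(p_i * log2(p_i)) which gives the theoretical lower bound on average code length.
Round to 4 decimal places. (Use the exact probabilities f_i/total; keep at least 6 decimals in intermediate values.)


Per-symbol terms -p_i * log2(p_i) with p_i = f_i/65:
  p = 9/65 = 0.138462: log2(p) = -2.852443, -p*log2(p) = 0.394954
  p = 3/65 = 0.046154: log2(p) = -4.437405, -p*log2(p) = 0.204803
  p = 10/65 = 0.153846: log2(p) = -2.700440, -p*log2(p) = 0.415452
  p = 14/65 = 0.215385: log2(p) = -2.215013, -p*log2(p) = 0.477080
  p = 10/65 = 0.153846: log2(p) = -2.700440, -p*log2(p) = 0.415452
  p = 19/65 = 0.292308: log2(p) = -1.774440, -p*log2(p) = 0.518683
H = 0.394954 + 0.204803 + 0.415452 + 0.477080 + 0.415452 + 0.518683 = 2.426424

H = 2.4264 bits/symbol


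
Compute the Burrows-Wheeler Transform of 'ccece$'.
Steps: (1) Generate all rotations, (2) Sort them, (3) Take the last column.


Rotations (sorted):
  0: $ccece -> last char: e
  1: ccece$ -> last char: $
  2: ce$cce -> last char: e
  3: cece$c -> last char: c
  4: e$ccec -> last char: c
  5: ece$cc -> last char: c


BWT = e$eccc


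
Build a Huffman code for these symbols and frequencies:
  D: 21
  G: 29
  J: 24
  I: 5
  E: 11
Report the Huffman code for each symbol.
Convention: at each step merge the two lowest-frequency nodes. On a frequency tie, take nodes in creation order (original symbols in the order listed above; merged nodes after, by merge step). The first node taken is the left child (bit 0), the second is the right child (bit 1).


Huffman tree construction:
Step 1: Merge I(5) + E(11) = 16
Step 2: Merge (I+E)(16) + D(21) = 37
Step 3: Merge J(24) + G(29) = 53
Step 4: Merge ((I+E)+D)(37) + (J+G)(53) = 90
Read each symbol's code off the tree from the root (left child = 0, right child = 1).

Codes:
  D: 01 (length 2)
  G: 11 (length 2)
  J: 10 (length 2)
  I: 000 (length 3)
  E: 001 (length 3)
Average code length: 196/90 = 2.1778 bits/symbol


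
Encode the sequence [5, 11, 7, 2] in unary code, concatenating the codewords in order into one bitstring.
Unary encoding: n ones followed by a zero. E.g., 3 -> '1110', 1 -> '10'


Encode each number as n ones followed by a terminating 0:
  5 -> 111110 (6 bits)
  11 -> 111111111110 (12 bits)
  7 -> 11111110 (8 bits)
  2 -> 110 (3 bits)
Total length = 6 + 12 + 8 + 3 = 29 bits.

Unary([5, 11, 7, 2]) = 11111011111111111011111110110 (29 bits)


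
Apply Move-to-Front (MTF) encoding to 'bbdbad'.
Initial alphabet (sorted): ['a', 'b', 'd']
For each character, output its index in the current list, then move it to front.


MTF encoding:
'b': index 1 in ['a', 'b', 'd'] -> ['b', 'a', 'd']
'b': index 0 in ['b', 'a', 'd'] -> ['b', 'a', 'd']
'd': index 2 in ['b', 'a', 'd'] -> ['d', 'b', 'a']
'b': index 1 in ['d', 'b', 'a'] -> ['b', 'd', 'a']
'a': index 2 in ['b', 'd', 'a'] -> ['a', 'b', 'd']
'd': index 2 in ['a', 'b', 'd'] -> ['d', 'a', 'b']


Output: [1, 0, 2, 1, 2, 2]


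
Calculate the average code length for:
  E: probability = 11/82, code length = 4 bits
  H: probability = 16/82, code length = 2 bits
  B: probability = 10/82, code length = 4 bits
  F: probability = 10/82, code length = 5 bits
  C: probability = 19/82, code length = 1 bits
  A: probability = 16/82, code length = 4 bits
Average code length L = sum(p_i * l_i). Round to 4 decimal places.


Weighted contributions p_i * l_i:
  E: (11/82) * 4 = 44/82
  H: (16/82) * 2 = 32/82
  B: (10/82) * 4 = 40/82
  F: (10/82) * 5 = 50/82
  C: (19/82) * 1 = 19/82
  A: (16/82) * 4 = 64/82
Sum = (44 + 32 + 40 + 50 + 19 + 64)/82 = 249/82

L = 249/82 = 3.0366 bits/symbol


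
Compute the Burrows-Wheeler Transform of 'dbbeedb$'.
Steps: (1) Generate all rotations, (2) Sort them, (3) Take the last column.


Rotations (sorted):
  0: $dbbeedb -> last char: b
  1: b$dbbeed -> last char: d
  2: bbeedb$d -> last char: d
  3: beedb$db -> last char: b
  4: db$dbbee -> last char: e
  5: dbbeedb$ -> last char: $
  6: edb$dbbe -> last char: e
  7: eedb$dbb -> last char: b


BWT = bddbe$eb


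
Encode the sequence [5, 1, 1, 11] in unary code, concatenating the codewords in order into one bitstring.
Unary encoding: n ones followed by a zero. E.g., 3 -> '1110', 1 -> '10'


Encode each number as n ones followed by a terminating 0:
  5 -> 111110 (6 bits)
  1 -> 10 (2 bits)
  1 -> 10 (2 bits)
  11 -> 111111111110 (12 bits)
Total length = 6 + 2 + 2 + 12 = 22 bits.

Unary([5, 1, 1, 11]) = 1111101010111111111110 (22 bits)


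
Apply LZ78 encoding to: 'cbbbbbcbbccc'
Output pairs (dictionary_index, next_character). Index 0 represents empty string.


LZ78 encoding steps:
Dictionary: {0: ''}
Step 1: w='' (idx 0), next='c' -> output (0, 'c'), add 'c' as idx 1
Step 2: w='' (idx 0), next='b' -> output (0, 'b'), add 'b' as idx 2
Step 3: w='b' (idx 2), next='b' -> output (2, 'b'), add 'bb' as idx 3
Step 4: w='bb' (idx 3), next='c' -> output (3, 'c'), add 'bbc' as idx 4
Step 5: w='bbc' (idx 4), next='c' -> output (4, 'c'), add 'bbcc' as idx 5
Step 6: w='c' (idx 1), end of input -> output (1, '')


Encoded: [(0, 'c'), (0, 'b'), (2, 'b'), (3, 'c'), (4, 'c'), (1, '')]


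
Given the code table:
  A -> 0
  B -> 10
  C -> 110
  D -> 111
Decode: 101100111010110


Decoding:
10 -> B
110 -> C
0 -> A
111 -> D
0 -> A
10 -> B
110 -> C


Result: BCADABC


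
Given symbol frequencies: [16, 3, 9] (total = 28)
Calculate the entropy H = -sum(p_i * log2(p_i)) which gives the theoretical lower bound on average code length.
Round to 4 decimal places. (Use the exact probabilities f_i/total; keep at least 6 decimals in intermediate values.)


Per-symbol terms -p_i * log2(p_i) with p_i = f_i/28:
  p = 16/28 = 0.571429: log2(p) = -0.807355, -p*log2(p) = 0.461346
  p = 3/28 = 0.107143: log2(p) = -3.222392, -p*log2(p) = 0.345256
  p = 9/28 = 0.321429: log2(p) = -1.637430, -p*log2(p) = 0.526317
H = 0.461346 + 0.345256 + 0.526317 = 1.332919

H = 1.3329 bits/symbol


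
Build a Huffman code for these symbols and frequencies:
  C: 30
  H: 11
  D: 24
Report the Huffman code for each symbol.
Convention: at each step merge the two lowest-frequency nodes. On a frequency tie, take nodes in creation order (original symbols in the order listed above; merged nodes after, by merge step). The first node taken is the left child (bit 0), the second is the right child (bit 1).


Huffman tree construction:
Step 1: Merge H(11) + D(24) = 35
Step 2: Merge C(30) + (H+D)(35) = 65
Read each symbol's code off the tree from the root (left child = 0, right child = 1).

Codes:
  C: 0 (length 1)
  H: 10 (length 2)
  D: 11 (length 2)
Average code length: 100/65 = 1.5385 bits/symbol


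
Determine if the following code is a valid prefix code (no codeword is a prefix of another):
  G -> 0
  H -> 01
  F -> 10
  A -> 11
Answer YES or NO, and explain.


Checking each pair (does one codeword prefix another?):
  G='0' vs H='01': prefix -- VIOLATION

NO -- this is NOT a valid prefix code. G (0) is a prefix of H (01).


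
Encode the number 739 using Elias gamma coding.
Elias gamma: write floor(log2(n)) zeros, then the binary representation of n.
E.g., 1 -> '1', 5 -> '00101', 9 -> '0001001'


num_bits = floor(log2(739)) + 1 = 10
leading_zeros = num_bits - 1 = 9
binary(739) = 1011100011

Elias gamma(739) = '000000000' + '1011100011' = 0000000001011100011 (19 bits)
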